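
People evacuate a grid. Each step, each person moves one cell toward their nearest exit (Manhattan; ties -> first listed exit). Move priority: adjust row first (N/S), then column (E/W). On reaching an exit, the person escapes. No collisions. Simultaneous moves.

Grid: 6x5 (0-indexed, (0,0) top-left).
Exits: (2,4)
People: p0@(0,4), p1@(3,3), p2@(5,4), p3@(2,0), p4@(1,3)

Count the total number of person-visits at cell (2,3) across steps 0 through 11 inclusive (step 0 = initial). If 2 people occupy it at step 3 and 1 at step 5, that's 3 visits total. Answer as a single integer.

Answer: 3

Derivation:
Step 0: p0@(0,4) p1@(3,3) p2@(5,4) p3@(2,0) p4@(1,3) -> at (2,3): 0 [-], cum=0
Step 1: p0@(1,4) p1@(2,3) p2@(4,4) p3@(2,1) p4@(2,3) -> at (2,3): 2 [p1,p4], cum=2
Step 2: p0@ESC p1@ESC p2@(3,4) p3@(2,2) p4@ESC -> at (2,3): 0 [-], cum=2
Step 3: p0@ESC p1@ESC p2@ESC p3@(2,3) p4@ESC -> at (2,3): 1 [p3], cum=3
Step 4: p0@ESC p1@ESC p2@ESC p3@ESC p4@ESC -> at (2,3): 0 [-], cum=3
Total visits = 3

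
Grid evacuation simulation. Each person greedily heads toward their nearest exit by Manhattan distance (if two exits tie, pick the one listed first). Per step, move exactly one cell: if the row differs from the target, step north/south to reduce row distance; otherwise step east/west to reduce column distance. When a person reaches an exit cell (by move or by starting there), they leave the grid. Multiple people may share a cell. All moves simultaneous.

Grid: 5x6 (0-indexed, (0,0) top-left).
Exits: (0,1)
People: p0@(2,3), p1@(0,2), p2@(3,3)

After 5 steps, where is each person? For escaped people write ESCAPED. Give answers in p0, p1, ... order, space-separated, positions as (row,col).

Step 1: p0:(2,3)->(1,3) | p1:(0,2)->(0,1)->EXIT | p2:(3,3)->(2,3)
Step 2: p0:(1,3)->(0,3) | p1:escaped | p2:(2,3)->(1,3)
Step 3: p0:(0,3)->(0,2) | p1:escaped | p2:(1,3)->(0,3)
Step 4: p0:(0,2)->(0,1)->EXIT | p1:escaped | p2:(0,3)->(0,2)
Step 5: p0:escaped | p1:escaped | p2:(0,2)->(0,1)->EXIT

ESCAPED ESCAPED ESCAPED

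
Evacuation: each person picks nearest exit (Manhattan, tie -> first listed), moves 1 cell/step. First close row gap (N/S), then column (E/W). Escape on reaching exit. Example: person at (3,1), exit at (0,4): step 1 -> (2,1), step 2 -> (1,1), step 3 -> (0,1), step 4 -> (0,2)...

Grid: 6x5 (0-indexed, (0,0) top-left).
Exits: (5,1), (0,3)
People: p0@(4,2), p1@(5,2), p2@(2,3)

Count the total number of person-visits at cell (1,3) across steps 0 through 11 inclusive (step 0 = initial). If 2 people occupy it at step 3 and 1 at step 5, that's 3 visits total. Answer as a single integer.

Step 0: p0@(4,2) p1@(5,2) p2@(2,3) -> at (1,3): 0 [-], cum=0
Step 1: p0@(5,2) p1@ESC p2@(1,3) -> at (1,3): 1 [p2], cum=1
Step 2: p0@ESC p1@ESC p2@ESC -> at (1,3): 0 [-], cum=1
Total visits = 1

Answer: 1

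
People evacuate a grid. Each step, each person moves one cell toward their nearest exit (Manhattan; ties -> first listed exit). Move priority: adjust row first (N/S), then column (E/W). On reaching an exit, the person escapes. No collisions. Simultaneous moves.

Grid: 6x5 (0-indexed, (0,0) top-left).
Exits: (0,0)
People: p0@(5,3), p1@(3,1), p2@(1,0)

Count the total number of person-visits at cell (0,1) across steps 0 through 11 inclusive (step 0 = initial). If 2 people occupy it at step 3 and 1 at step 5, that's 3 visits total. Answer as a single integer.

Step 0: p0@(5,3) p1@(3,1) p2@(1,0) -> at (0,1): 0 [-], cum=0
Step 1: p0@(4,3) p1@(2,1) p2@ESC -> at (0,1): 0 [-], cum=0
Step 2: p0@(3,3) p1@(1,1) p2@ESC -> at (0,1): 0 [-], cum=0
Step 3: p0@(2,3) p1@(0,1) p2@ESC -> at (0,1): 1 [p1], cum=1
Step 4: p0@(1,3) p1@ESC p2@ESC -> at (0,1): 0 [-], cum=1
Step 5: p0@(0,3) p1@ESC p2@ESC -> at (0,1): 0 [-], cum=1
Step 6: p0@(0,2) p1@ESC p2@ESC -> at (0,1): 0 [-], cum=1
Step 7: p0@(0,1) p1@ESC p2@ESC -> at (0,1): 1 [p0], cum=2
Step 8: p0@ESC p1@ESC p2@ESC -> at (0,1): 0 [-], cum=2
Total visits = 2

Answer: 2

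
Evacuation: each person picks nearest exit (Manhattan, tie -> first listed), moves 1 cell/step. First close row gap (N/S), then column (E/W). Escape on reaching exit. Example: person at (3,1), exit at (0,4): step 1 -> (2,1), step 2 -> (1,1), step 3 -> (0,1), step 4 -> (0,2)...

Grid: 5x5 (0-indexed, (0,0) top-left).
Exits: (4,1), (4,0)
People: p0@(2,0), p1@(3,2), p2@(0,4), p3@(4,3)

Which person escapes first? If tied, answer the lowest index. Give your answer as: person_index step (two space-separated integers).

Step 1: p0:(2,0)->(3,0) | p1:(3,2)->(4,2) | p2:(0,4)->(1,4) | p3:(4,3)->(4,2)
Step 2: p0:(3,0)->(4,0)->EXIT | p1:(4,2)->(4,1)->EXIT | p2:(1,4)->(2,4) | p3:(4,2)->(4,1)->EXIT
Step 3: p0:escaped | p1:escaped | p2:(2,4)->(3,4) | p3:escaped
Step 4: p0:escaped | p1:escaped | p2:(3,4)->(4,4) | p3:escaped
Step 5: p0:escaped | p1:escaped | p2:(4,4)->(4,3) | p3:escaped
Step 6: p0:escaped | p1:escaped | p2:(4,3)->(4,2) | p3:escaped
Step 7: p0:escaped | p1:escaped | p2:(4,2)->(4,1)->EXIT | p3:escaped
Exit steps: [2, 2, 7, 2]
First to escape: p0 at step 2

Answer: 0 2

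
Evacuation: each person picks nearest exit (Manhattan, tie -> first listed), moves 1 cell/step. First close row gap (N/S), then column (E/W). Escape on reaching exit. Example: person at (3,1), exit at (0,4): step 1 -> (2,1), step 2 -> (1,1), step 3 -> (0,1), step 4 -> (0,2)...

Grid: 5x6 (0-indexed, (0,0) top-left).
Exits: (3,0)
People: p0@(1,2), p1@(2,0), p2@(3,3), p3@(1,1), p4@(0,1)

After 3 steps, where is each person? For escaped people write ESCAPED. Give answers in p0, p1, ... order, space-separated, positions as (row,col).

Step 1: p0:(1,2)->(2,2) | p1:(2,0)->(3,0)->EXIT | p2:(3,3)->(3,2) | p3:(1,1)->(2,1) | p4:(0,1)->(1,1)
Step 2: p0:(2,2)->(3,2) | p1:escaped | p2:(3,2)->(3,1) | p3:(2,1)->(3,1) | p4:(1,1)->(2,1)
Step 3: p0:(3,2)->(3,1) | p1:escaped | p2:(3,1)->(3,0)->EXIT | p3:(3,1)->(3,0)->EXIT | p4:(2,1)->(3,1)

(3,1) ESCAPED ESCAPED ESCAPED (3,1)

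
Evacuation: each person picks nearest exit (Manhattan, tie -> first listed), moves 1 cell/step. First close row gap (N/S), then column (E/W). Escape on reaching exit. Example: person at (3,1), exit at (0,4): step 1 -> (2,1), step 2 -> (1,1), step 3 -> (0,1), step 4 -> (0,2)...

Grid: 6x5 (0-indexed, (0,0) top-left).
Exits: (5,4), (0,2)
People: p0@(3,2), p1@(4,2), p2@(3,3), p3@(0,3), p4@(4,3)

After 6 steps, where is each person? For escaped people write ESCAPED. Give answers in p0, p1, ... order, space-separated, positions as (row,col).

Step 1: p0:(3,2)->(2,2) | p1:(4,2)->(5,2) | p2:(3,3)->(4,3) | p3:(0,3)->(0,2)->EXIT | p4:(4,3)->(5,3)
Step 2: p0:(2,2)->(1,2) | p1:(5,2)->(5,3) | p2:(4,3)->(5,3) | p3:escaped | p4:(5,3)->(5,4)->EXIT
Step 3: p0:(1,2)->(0,2)->EXIT | p1:(5,3)->(5,4)->EXIT | p2:(5,3)->(5,4)->EXIT | p3:escaped | p4:escaped

ESCAPED ESCAPED ESCAPED ESCAPED ESCAPED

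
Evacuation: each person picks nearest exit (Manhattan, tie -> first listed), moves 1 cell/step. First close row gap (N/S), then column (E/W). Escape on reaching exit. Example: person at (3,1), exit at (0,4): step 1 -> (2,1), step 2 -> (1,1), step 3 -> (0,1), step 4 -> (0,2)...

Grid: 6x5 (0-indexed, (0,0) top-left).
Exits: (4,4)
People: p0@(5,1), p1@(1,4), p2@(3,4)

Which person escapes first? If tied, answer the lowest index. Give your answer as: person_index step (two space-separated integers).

Step 1: p0:(5,1)->(4,1) | p1:(1,4)->(2,4) | p2:(3,4)->(4,4)->EXIT
Step 2: p0:(4,1)->(4,2) | p1:(2,4)->(3,4) | p2:escaped
Step 3: p0:(4,2)->(4,3) | p1:(3,4)->(4,4)->EXIT | p2:escaped
Step 4: p0:(4,3)->(4,4)->EXIT | p1:escaped | p2:escaped
Exit steps: [4, 3, 1]
First to escape: p2 at step 1

Answer: 2 1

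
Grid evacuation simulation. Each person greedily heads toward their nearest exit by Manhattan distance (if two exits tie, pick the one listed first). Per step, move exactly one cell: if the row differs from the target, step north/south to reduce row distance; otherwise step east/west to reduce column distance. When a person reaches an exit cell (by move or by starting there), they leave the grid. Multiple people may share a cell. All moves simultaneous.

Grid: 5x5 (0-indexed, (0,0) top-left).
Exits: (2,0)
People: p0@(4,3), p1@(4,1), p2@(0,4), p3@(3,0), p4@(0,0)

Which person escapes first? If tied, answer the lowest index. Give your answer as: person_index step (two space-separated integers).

Answer: 3 1

Derivation:
Step 1: p0:(4,3)->(3,3) | p1:(4,1)->(3,1) | p2:(0,4)->(1,4) | p3:(3,0)->(2,0)->EXIT | p4:(0,0)->(1,0)
Step 2: p0:(3,3)->(2,3) | p1:(3,1)->(2,1) | p2:(1,4)->(2,4) | p3:escaped | p4:(1,0)->(2,0)->EXIT
Step 3: p0:(2,3)->(2,2) | p1:(2,1)->(2,0)->EXIT | p2:(2,4)->(2,3) | p3:escaped | p4:escaped
Step 4: p0:(2,2)->(2,1) | p1:escaped | p2:(2,3)->(2,2) | p3:escaped | p4:escaped
Step 5: p0:(2,1)->(2,0)->EXIT | p1:escaped | p2:(2,2)->(2,1) | p3:escaped | p4:escaped
Step 6: p0:escaped | p1:escaped | p2:(2,1)->(2,0)->EXIT | p3:escaped | p4:escaped
Exit steps: [5, 3, 6, 1, 2]
First to escape: p3 at step 1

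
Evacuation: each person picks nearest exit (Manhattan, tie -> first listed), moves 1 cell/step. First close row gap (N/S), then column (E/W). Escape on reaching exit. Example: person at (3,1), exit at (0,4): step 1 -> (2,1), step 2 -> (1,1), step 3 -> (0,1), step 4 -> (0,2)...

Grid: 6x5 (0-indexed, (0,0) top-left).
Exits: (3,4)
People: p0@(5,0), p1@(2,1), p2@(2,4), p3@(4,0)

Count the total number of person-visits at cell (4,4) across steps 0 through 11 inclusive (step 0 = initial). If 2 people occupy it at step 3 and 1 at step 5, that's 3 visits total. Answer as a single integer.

Answer: 0

Derivation:
Step 0: p0@(5,0) p1@(2,1) p2@(2,4) p3@(4,0) -> at (4,4): 0 [-], cum=0
Step 1: p0@(4,0) p1@(3,1) p2@ESC p3@(3,0) -> at (4,4): 0 [-], cum=0
Step 2: p0@(3,0) p1@(3,2) p2@ESC p3@(3,1) -> at (4,4): 0 [-], cum=0
Step 3: p0@(3,1) p1@(3,3) p2@ESC p3@(3,2) -> at (4,4): 0 [-], cum=0
Step 4: p0@(3,2) p1@ESC p2@ESC p3@(3,3) -> at (4,4): 0 [-], cum=0
Step 5: p0@(3,3) p1@ESC p2@ESC p3@ESC -> at (4,4): 0 [-], cum=0
Step 6: p0@ESC p1@ESC p2@ESC p3@ESC -> at (4,4): 0 [-], cum=0
Total visits = 0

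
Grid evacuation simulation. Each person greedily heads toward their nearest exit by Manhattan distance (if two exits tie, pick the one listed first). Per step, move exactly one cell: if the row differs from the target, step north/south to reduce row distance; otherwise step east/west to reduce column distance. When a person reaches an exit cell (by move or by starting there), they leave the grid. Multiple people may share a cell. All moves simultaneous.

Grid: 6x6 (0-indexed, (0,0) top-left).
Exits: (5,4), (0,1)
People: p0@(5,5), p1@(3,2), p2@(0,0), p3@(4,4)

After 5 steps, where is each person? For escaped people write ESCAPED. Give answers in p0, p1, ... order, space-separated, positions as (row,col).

Step 1: p0:(5,5)->(5,4)->EXIT | p1:(3,2)->(4,2) | p2:(0,0)->(0,1)->EXIT | p3:(4,4)->(5,4)->EXIT
Step 2: p0:escaped | p1:(4,2)->(5,2) | p2:escaped | p3:escaped
Step 3: p0:escaped | p1:(5,2)->(5,3) | p2:escaped | p3:escaped
Step 4: p0:escaped | p1:(5,3)->(5,4)->EXIT | p2:escaped | p3:escaped

ESCAPED ESCAPED ESCAPED ESCAPED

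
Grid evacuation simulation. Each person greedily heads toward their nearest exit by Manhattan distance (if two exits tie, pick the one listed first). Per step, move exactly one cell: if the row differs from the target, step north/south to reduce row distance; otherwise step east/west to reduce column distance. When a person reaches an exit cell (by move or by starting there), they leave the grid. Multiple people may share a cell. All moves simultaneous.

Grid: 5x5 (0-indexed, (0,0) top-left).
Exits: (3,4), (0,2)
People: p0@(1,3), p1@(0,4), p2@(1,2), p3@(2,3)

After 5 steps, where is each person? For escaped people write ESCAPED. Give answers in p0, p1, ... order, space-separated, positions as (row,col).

Step 1: p0:(1,3)->(0,3) | p1:(0,4)->(0,3) | p2:(1,2)->(0,2)->EXIT | p3:(2,3)->(3,3)
Step 2: p0:(0,3)->(0,2)->EXIT | p1:(0,3)->(0,2)->EXIT | p2:escaped | p3:(3,3)->(3,4)->EXIT

ESCAPED ESCAPED ESCAPED ESCAPED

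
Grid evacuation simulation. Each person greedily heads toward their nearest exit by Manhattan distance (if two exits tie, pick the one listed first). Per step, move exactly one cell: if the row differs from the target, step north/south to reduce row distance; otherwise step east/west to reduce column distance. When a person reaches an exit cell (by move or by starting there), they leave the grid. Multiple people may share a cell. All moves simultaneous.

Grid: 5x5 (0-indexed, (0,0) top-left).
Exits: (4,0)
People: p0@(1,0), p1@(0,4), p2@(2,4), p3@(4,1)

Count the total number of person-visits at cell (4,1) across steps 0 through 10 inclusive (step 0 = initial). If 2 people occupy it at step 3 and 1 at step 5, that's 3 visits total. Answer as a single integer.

Answer: 3

Derivation:
Step 0: p0@(1,0) p1@(0,4) p2@(2,4) p3@(4,1) -> at (4,1): 1 [p3], cum=1
Step 1: p0@(2,0) p1@(1,4) p2@(3,4) p3@ESC -> at (4,1): 0 [-], cum=1
Step 2: p0@(3,0) p1@(2,4) p2@(4,4) p3@ESC -> at (4,1): 0 [-], cum=1
Step 3: p0@ESC p1@(3,4) p2@(4,3) p3@ESC -> at (4,1): 0 [-], cum=1
Step 4: p0@ESC p1@(4,4) p2@(4,2) p3@ESC -> at (4,1): 0 [-], cum=1
Step 5: p0@ESC p1@(4,3) p2@(4,1) p3@ESC -> at (4,1): 1 [p2], cum=2
Step 6: p0@ESC p1@(4,2) p2@ESC p3@ESC -> at (4,1): 0 [-], cum=2
Step 7: p0@ESC p1@(4,1) p2@ESC p3@ESC -> at (4,1): 1 [p1], cum=3
Step 8: p0@ESC p1@ESC p2@ESC p3@ESC -> at (4,1): 0 [-], cum=3
Total visits = 3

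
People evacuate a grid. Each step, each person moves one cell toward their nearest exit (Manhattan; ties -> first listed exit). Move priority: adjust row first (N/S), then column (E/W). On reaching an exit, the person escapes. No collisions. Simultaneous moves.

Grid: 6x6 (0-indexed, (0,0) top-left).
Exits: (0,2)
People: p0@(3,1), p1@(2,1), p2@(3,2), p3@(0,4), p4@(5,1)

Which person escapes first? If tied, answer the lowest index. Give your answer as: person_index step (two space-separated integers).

Step 1: p0:(3,1)->(2,1) | p1:(2,1)->(1,1) | p2:(3,2)->(2,2) | p3:(0,4)->(0,3) | p4:(5,1)->(4,1)
Step 2: p0:(2,1)->(1,1) | p1:(1,1)->(0,1) | p2:(2,2)->(1,2) | p3:(0,3)->(0,2)->EXIT | p4:(4,1)->(3,1)
Step 3: p0:(1,1)->(0,1) | p1:(0,1)->(0,2)->EXIT | p2:(1,2)->(0,2)->EXIT | p3:escaped | p4:(3,1)->(2,1)
Step 4: p0:(0,1)->(0,2)->EXIT | p1:escaped | p2:escaped | p3:escaped | p4:(2,1)->(1,1)
Step 5: p0:escaped | p1:escaped | p2:escaped | p3:escaped | p4:(1,1)->(0,1)
Step 6: p0:escaped | p1:escaped | p2:escaped | p3:escaped | p4:(0,1)->(0,2)->EXIT
Exit steps: [4, 3, 3, 2, 6]
First to escape: p3 at step 2

Answer: 3 2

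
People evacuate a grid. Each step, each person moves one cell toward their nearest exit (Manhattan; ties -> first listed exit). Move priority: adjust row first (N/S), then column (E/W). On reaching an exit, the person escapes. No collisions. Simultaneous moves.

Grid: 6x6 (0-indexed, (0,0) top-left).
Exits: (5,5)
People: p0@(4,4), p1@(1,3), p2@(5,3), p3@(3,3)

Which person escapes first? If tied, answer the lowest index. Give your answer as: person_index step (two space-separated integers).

Step 1: p0:(4,4)->(5,4) | p1:(1,3)->(2,3) | p2:(5,3)->(5,4) | p3:(3,3)->(4,3)
Step 2: p0:(5,4)->(5,5)->EXIT | p1:(2,3)->(3,3) | p2:(5,4)->(5,5)->EXIT | p3:(4,3)->(5,3)
Step 3: p0:escaped | p1:(3,3)->(4,3) | p2:escaped | p3:(5,3)->(5,4)
Step 4: p0:escaped | p1:(4,3)->(5,3) | p2:escaped | p3:(5,4)->(5,5)->EXIT
Step 5: p0:escaped | p1:(5,3)->(5,4) | p2:escaped | p3:escaped
Step 6: p0:escaped | p1:(5,4)->(5,5)->EXIT | p2:escaped | p3:escaped
Exit steps: [2, 6, 2, 4]
First to escape: p0 at step 2

Answer: 0 2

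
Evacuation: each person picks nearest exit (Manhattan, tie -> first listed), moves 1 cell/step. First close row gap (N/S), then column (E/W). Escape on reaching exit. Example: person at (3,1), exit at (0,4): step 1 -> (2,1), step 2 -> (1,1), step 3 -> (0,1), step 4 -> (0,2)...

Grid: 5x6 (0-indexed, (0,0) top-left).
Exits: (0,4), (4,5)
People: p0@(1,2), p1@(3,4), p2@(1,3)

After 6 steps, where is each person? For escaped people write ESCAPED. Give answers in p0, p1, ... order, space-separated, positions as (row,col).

Step 1: p0:(1,2)->(0,2) | p1:(3,4)->(4,4) | p2:(1,3)->(0,3)
Step 2: p0:(0,2)->(0,3) | p1:(4,4)->(4,5)->EXIT | p2:(0,3)->(0,4)->EXIT
Step 3: p0:(0,3)->(0,4)->EXIT | p1:escaped | p2:escaped

ESCAPED ESCAPED ESCAPED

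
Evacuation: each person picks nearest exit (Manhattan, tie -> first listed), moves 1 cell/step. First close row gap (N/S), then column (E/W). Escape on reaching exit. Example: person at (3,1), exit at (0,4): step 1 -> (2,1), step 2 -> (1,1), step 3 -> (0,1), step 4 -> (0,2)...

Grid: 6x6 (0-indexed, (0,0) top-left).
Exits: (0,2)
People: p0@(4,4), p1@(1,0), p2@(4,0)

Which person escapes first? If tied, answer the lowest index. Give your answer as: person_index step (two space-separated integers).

Answer: 1 3

Derivation:
Step 1: p0:(4,4)->(3,4) | p1:(1,0)->(0,0) | p2:(4,0)->(3,0)
Step 2: p0:(3,4)->(2,4) | p1:(0,0)->(0,1) | p2:(3,0)->(2,0)
Step 3: p0:(2,4)->(1,4) | p1:(0,1)->(0,2)->EXIT | p2:(2,0)->(1,0)
Step 4: p0:(1,4)->(0,4) | p1:escaped | p2:(1,0)->(0,0)
Step 5: p0:(0,4)->(0,3) | p1:escaped | p2:(0,0)->(0,1)
Step 6: p0:(0,3)->(0,2)->EXIT | p1:escaped | p2:(0,1)->(0,2)->EXIT
Exit steps: [6, 3, 6]
First to escape: p1 at step 3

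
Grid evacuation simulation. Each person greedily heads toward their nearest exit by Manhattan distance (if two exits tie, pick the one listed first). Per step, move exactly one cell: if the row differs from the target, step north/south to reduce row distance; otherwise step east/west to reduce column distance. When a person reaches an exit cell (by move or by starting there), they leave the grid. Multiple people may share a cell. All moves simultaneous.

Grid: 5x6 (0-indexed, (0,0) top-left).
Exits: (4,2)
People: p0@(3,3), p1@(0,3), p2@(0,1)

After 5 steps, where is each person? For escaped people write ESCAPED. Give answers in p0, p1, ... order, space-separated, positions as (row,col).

Step 1: p0:(3,3)->(4,3) | p1:(0,3)->(1,3) | p2:(0,1)->(1,1)
Step 2: p0:(4,3)->(4,2)->EXIT | p1:(1,3)->(2,3) | p2:(1,1)->(2,1)
Step 3: p0:escaped | p1:(2,3)->(3,3) | p2:(2,1)->(3,1)
Step 4: p0:escaped | p1:(3,3)->(4,3) | p2:(3,1)->(4,1)
Step 5: p0:escaped | p1:(4,3)->(4,2)->EXIT | p2:(4,1)->(4,2)->EXIT

ESCAPED ESCAPED ESCAPED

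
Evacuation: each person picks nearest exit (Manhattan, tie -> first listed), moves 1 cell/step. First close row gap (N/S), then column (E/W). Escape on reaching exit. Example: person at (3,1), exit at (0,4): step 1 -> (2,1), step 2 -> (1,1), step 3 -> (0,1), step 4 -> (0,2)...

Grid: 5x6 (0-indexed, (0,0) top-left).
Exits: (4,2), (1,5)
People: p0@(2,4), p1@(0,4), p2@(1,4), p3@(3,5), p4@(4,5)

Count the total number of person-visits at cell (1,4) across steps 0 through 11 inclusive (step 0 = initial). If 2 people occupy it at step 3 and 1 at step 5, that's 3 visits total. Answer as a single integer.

Step 0: p0@(2,4) p1@(0,4) p2@(1,4) p3@(3,5) p4@(4,5) -> at (1,4): 1 [p2], cum=1
Step 1: p0@(1,4) p1@(1,4) p2@ESC p3@(2,5) p4@(4,4) -> at (1,4): 2 [p0,p1], cum=3
Step 2: p0@ESC p1@ESC p2@ESC p3@ESC p4@(4,3) -> at (1,4): 0 [-], cum=3
Step 3: p0@ESC p1@ESC p2@ESC p3@ESC p4@ESC -> at (1,4): 0 [-], cum=3
Total visits = 3

Answer: 3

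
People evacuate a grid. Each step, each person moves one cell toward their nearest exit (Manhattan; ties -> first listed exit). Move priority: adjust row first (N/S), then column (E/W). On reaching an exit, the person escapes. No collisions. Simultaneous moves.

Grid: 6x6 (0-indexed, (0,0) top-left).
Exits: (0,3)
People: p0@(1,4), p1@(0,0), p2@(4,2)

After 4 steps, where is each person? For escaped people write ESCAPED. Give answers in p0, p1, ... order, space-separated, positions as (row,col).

Step 1: p0:(1,4)->(0,4) | p1:(0,0)->(0,1) | p2:(4,2)->(3,2)
Step 2: p0:(0,4)->(0,3)->EXIT | p1:(0,1)->(0,2) | p2:(3,2)->(2,2)
Step 3: p0:escaped | p1:(0,2)->(0,3)->EXIT | p2:(2,2)->(1,2)
Step 4: p0:escaped | p1:escaped | p2:(1,2)->(0,2)

ESCAPED ESCAPED (0,2)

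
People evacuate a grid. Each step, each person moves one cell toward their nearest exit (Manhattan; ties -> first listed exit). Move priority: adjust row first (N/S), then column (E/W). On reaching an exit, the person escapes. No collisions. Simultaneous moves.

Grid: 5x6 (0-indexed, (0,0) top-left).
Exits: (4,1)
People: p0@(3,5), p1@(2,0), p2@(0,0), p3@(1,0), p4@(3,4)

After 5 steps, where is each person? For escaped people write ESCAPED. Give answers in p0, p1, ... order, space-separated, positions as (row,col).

Step 1: p0:(3,5)->(4,5) | p1:(2,0)->(3,0) | p2:(0,0)->(1,0) | p3:(1,0)->(2,0) | p4:(3,4)->(4,4)
Step 2: p0:(4,5)->(4,4) | p1:(3,0)->(4,0) | p2:(1,0)->(2,0) | p3:(2,0)->(3,0) | p4:(4,4)->(4,3)
Step 3: p0:(4,4)->(4,3) | p1:(4,0)->(4,1)->EXIT | p2:(2,0)->(3,0) | p3:(3,0)->(4,0) | p4:(4,3)->(4,2)
Step 4: p0:(4,3)->(4,2) | p1:escaped | p2:(3,0)->(4,0) | p3:(4,0)->(4,1)->EXIT | p4:(4,2)->(4,1)->EXIT
Step 5: p0:(4,2)->(4,1)->EXIT | p1:escaped | p2:(4,0)->(4,1)->EXIT | p3:escaped | p4:escaped

ESCAPED ESCAPED ESCAPED ESCAPED ESCAPED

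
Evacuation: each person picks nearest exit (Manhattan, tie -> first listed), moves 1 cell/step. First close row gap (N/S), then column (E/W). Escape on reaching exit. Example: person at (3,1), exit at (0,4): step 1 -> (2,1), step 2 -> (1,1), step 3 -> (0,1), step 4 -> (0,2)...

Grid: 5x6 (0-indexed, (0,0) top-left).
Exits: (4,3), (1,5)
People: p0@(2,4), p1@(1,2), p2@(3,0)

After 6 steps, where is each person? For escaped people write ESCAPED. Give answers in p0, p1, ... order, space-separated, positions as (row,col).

Step 1: p0:(2,4)->(1,4) | p1:(1,2)->(1,3) | p2:(3,0)->(4,0)
Step 2: p0:(1,4)->(1,5)->EXIT | p1:(1,3)->(1,4) | p2:(4,0)->(4,1)
Step 3: p0:escaped | p1:(1,4)->(1,5)->EXIT | p2:(4,1)->(4,2)
Step 4: p0:escaped | p1:escaped | p2:(4,2)->(4,3)->EXIT

ESCAPED ESCAPED ESCAPED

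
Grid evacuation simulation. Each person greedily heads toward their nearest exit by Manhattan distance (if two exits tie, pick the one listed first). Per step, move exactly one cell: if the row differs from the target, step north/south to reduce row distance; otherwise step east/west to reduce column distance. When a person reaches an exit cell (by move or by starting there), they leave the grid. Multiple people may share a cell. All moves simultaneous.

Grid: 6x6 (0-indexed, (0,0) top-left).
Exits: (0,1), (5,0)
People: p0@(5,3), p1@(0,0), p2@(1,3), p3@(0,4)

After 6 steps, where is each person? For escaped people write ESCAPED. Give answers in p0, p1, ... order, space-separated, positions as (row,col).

Step 1: p0:(5,3)->(5,2) | p1:(0,0)->(0,1)->EXIT | p2:(1,3)->(0,3) | p3:(0,4)->(0,3)
Step 2: p0:(5,2)->(5,1) | p1:escaped | p2:(0,3)->(0,2) | p3:(0,3)->(0,2)
Step 3: p0:(5,1)->(5,0)->EXIT | p1:escaped | p2:(0,2)->(0,1)->EXIT | p3:(0,2)->(0,1)->EXIT

ESCAPED ESCAPED ESCAPED ESCAPED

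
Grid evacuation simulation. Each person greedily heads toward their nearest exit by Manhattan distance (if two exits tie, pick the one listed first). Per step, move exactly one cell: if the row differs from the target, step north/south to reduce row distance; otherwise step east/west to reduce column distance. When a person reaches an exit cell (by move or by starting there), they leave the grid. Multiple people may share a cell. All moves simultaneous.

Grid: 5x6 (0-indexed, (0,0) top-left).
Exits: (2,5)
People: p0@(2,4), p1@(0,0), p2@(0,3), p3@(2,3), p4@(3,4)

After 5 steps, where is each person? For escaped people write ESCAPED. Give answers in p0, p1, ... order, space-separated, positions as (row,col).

Step 1: p0:(2,4)->(2,5)->EXIT | p1:(0,0)->(1,0) | p2:(0,3)->(1,3) | p3:(2,3)->(2,4) | p4:(3,4)->(2,4)
Step 2: p0:escaped | p1:(1,0)->(2,0) | p2:(1,3)->(2,3) | p3:(2,4)->(2,5)->EXIT | p4:(2,4)->(2,5)->EXIT
Step 3: p0:escaped | p1:(2,0)->(2,1) | p2:(2,3)->(2,4) | p3:escaped | p4:escaped
Step 4: p0:escaped | p1:(2,1)->(2,2) | p2:(2,4)->(2,5)->EXIT | p3:escaped | p4:escaped
Step 5: p0:escaped | p1:(2,2)->(2,3) | p2:escaped | p3:escaped | p4:escaped

ESCAPED (2,3) ESCAPED ESCAPED ESCAPED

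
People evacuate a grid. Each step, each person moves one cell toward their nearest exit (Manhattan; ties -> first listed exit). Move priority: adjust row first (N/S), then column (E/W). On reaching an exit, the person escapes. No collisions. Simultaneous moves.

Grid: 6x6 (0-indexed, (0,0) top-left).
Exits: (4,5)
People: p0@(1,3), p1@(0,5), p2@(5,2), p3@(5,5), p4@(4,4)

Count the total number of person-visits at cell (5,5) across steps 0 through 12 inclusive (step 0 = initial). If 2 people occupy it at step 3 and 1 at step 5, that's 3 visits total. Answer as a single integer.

Step 0: p0@(1,3) p1@(0,5) p2@(5,2) p3@(5,5) p4@(4,4) -> at (5,5): 1 [p3], cum=1
Step 1: p0@(2,3) p1@(1,5) p2@(4,2) p3@ESC p4@ESC -> at (5,5): 0 [-], cum=1
Step 2: p0@(3,3) p1@(2,5) p2@(4,3) p3@ESC p4@ESC -> at (5,5): 0 [-], cum=1
Step 3: p0@(4,3) p1@(3,5) p2@(4,4) p3@ESC p4@ESC -> at (5,5): 0 [-], cum=1
Step 4: p0@(4,4) p1@ESC p2@ESC p3@ESC p4@ESC -> at (5,5): 0 [-], cum=1
Step 5: p0@ESC p1@ESC p2@ESC p3@ESC p4@ESC -> at (5,5): 0 [-], cum=1
Total visits = 1

Answer: 1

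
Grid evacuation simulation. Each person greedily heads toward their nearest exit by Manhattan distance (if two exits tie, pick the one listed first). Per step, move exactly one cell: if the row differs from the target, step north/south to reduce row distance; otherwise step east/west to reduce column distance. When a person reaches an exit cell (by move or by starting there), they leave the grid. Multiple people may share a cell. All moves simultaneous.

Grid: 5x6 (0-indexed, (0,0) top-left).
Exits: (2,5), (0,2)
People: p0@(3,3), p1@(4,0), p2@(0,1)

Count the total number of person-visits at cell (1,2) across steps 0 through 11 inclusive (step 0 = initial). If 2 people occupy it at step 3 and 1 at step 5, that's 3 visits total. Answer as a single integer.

Step 0: p0@(3,3) p1@(4,0) p2@(0,1) -> at (1,2): 0 [-], cum=0
Step 1: p0@(2,3) p1@(3,0) p2@ESC -> at (1,2): 0 [-], cum=0
Step 2: p0@(2,4) p1@(2,0) p2@ESC -> at (1,2): 0 [-], cum=0
Step 3: p0@ESC p1@(1,0) p2@ESC -> at (1,2): 0 [-], cum=0
Step 4: p0@ESC p1@(0,0) p2@ESC -> at (1,2): 0 [-], cum=0
Step 5: p0@ESC p1@(0,1) p2@ESC -> at (1,2): 0 [-], cum=0
Step 6: p0@ESC p1@ESC p2@ESC -> at (1,2): 0 [-], cum=0
Total visits = 0

Answer: 0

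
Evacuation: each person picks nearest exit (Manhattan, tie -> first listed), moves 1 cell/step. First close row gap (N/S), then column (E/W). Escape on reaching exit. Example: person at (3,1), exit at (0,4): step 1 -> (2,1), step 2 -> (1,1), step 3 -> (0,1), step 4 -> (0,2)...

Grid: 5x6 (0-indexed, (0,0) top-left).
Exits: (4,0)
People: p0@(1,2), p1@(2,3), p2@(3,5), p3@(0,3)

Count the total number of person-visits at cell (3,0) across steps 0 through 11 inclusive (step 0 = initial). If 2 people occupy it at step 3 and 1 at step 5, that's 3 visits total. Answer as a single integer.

Answer: 0

Derivation:
Step 0: p0@(1,2) p1@(2,3) p2@(3,5) p3@(0,3) -> at (3,0): 0 [-], cum=0
Step 1: p0@(2,2) p1@(3,3) p2@(4,5) p3@(1,3) -> at (3,0): 0 [-], cum=0
Step 2: p0@(3,2) p1@(4,3) p2@(4,4) p3@(2,3) -> at (3,0): 0 [-], cum=0
Step 3: p0@(4,2) p1@(4,2) p2@(4,3) p3@(3,3) -> at (3,0): 0 [-], cum=0
Step 4: p0@(4,1) p1@(4,1) p2@(4,2) p3@(4,3) -> at (3,0): 0 [-], cum=0
Step 5: p0@ESC p1@ESC p2@(4,1) p3@(4,2) -> at (3,0): 0 [-], cum=0
Step 6: p0@ESC p1@ESC p2@ESC p3@(4,1) -> at (3,0): 0 [-], cum=0
Step 7: p0@ESC p1@ESC p2@ESC p3@ESC -> at (3,0): 0 [-], cum=0
Total visits = 0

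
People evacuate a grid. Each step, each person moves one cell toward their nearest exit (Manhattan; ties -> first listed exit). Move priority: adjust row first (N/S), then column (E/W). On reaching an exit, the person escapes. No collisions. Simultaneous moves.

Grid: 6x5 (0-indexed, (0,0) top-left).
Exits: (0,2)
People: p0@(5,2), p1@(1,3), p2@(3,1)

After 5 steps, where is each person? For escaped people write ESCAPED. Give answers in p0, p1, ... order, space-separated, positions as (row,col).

Step 1: p0:(5,2)->(4,2) | p1:(1,3)->(0,3) | p2:(3,1)->(2,1)
Step 2: p0:(4,2)->(3,2) | p1:(0,3)->(0,2)->EXIT | p2:(2,1)->(1,1)
Step 3: p0:(3,2)->(2,2) | p1:escaped | p2:(1,1)->(0,1)
Step 4: p0:(2,2)->(1,2) | p1:escaped | p2:(0,1)->(0,2)->EXIT
Step 5: p0:(1,2)->(0,2)->EXIT | p1:escaped | p2:escaped

ESCAPED ESCAPED ESCAPED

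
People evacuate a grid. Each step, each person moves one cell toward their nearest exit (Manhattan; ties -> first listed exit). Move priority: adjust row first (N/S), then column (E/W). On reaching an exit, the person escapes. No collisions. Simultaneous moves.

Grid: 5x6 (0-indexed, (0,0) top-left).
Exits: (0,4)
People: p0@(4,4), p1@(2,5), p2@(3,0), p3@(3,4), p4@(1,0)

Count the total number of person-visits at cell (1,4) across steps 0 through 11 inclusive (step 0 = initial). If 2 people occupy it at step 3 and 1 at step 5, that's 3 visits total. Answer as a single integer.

Answer: 2

Derivation:
Step 0: p0@(4,4) p1@(2,5) p2@(3,0) p3@(3,4) p4@(1,0) -> at (1,4): 0 [-], cum=0
Step 1: p0@(3,4) p1@(1,5) p2@(2,0) p3@(2,4) p4@(0,0) -> at (1,4): 0 [-], cum=0
Step 2: p0@(2,4) p1@(0,5) p2@(1,0) p3@(1,4) p4@(0,1) -> at (1,4): 1 [p3], cum=1
Step 3: p0@(1,4) p1@ESC p2@(0,0) p3@ESC p4@(0,2) -> at (1,4): 1 [p0], cum=2
Step 4: p0@ESC p1@ESC p2@(0,1) p3@ESC p4@(0,3) -> at (1,4): 0 [-], cum=2
Step 5: p0@ESC p1@ESC p2@(0,2) p3@ESC p4@ESC -> at (1,4): 0 [-], cum=2
Step 6: p0@ESC p1@ESC p2@(0,3) p3@ESC p4@ESC -> at (1,4): 0 [-], cum=2
Step 7: p0@ESC p1@ESC p2@ESC p3@ESC p4@ESC -> at (1,4): 0 [-], cum=2
Total visits = 2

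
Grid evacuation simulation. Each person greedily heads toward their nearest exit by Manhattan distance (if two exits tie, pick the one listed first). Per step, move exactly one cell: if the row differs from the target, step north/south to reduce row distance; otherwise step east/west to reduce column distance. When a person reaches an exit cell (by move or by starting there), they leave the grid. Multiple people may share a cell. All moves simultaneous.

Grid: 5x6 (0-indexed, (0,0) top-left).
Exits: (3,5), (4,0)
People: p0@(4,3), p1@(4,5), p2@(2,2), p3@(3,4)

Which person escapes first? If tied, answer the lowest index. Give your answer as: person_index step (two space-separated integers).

Answer: 1 1

Derivation:
Step 1: p0:(4,3)->(3,3) | p1:(4,5)->(3,5)->EXIT | p2:(2,2)->(3,2) | p3:(3,4)->(3,5)->EXIT
Step 2: p0:(3,3)->(3,4) | p1:escaped | p2:(3,2)->(3,3) | p3:escaped
Step 3: p0:(3,4)->(3,5)->EXIT | p1:escaped | p2:(3,3)->(3,4) | p3:escaped
Step 4: p0:escaped | p1:escaped | p2:(3,4)->(3,5)->EXIT | p3:escaped
Exit steps: [3, 1, 4, 1]
First to escape: p1 at step 1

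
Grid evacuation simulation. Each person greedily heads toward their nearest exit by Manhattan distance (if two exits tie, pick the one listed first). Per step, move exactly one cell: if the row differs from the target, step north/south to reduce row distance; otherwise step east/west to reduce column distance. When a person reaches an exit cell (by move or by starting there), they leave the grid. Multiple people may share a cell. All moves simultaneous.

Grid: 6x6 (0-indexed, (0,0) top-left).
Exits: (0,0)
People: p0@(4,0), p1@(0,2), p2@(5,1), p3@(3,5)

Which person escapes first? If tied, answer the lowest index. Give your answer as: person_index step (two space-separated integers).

Answer: 1 2

Derivation:
Step 1: p0:(4,0)->(3,0) | p1:(0,2)->(0,1) | p2:(5,1)->(4,1) | p3:(3,5)->(2,5)
Step 2: p0:(3,0)->(2,0) | p1:(0,1)->(0,0)->EXIT | p2:(4,1)->(3,1) | p3:(2,5)->(1,5)
Step 3: p0:(2,0)->(1,0) | p1:escaped | p2:(3,1)->(2,1) | p3:(1,5)->(0,5)
Step 4: p0:(1,0)->(0,0)->EXIT | p1:escaped | p2:(2,1)->(1,1) | p3:(0,5)->(0,4)
Step 5: p0:escaped | p1:escaped | p2:(1,1)->(0,1) | p3:(0,4)->(0,3)
Step 6: p0:escaped | p1:escaped | p2:(0,1)->(0,0)->EXIT | p3:(0,3)->(0,2)
Step 7: p0:escaped | p1:escaped | p2:escaped | p3:(0,2)->(0,1)
Step 8: p0:escaped | p1:escaped | p2:escaped | p3:(0,1)->(0,0)->EXIT
Exit steps: [4, 2, 6, 8]
First to escape: p1 at step 2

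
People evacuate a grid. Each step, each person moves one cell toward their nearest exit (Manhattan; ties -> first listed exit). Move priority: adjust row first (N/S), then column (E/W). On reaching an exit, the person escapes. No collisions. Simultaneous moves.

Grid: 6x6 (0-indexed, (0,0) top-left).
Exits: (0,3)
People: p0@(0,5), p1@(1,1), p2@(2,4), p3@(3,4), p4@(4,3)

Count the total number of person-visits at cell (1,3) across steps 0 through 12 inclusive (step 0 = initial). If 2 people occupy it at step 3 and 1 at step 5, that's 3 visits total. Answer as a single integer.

Step 0: p0@(0,5) p1@(1,1) p2@(2,4) p3@(3,4) p4@(4,3) -> at (1,3): 0 [-], cum=0
Step 1: p0@(0,4) p1@(0,1) p2@(1,4) p3@(2,4) p4@(3,3) -> at (1,3): 0 [-], cum=0
Step 2: p0@ESC p1@(0,2) p2@(0,4) p3@(1,4) p4@(2,3) -> at (1,3): 0 [-], cum=0
Step 3: p0@ESC p1@ESC p2@ESC p3@(0,4) p4@(1,3) -> at (1,3): 1 [p4], cum=1
Step 4: p0@ESC p1@ESC p2@ESC p3@ESC p4@ESC -> at (1,3): 0 [-], cum=1
Total visits = 1

Answer: 1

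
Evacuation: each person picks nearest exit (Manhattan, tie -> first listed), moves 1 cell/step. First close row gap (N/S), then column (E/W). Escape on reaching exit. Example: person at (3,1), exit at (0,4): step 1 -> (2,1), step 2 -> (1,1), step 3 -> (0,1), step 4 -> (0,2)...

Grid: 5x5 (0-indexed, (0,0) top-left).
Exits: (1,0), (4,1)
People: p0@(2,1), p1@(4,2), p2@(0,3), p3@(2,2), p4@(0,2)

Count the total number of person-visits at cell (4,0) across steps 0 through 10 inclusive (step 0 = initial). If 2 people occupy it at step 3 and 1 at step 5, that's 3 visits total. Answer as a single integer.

Answer: 0

Derivation:
Step 0: p0@(2,1) p1@(4,2) p2@(0,3) p3@(2,2) p4@(0,2) -> at (4,0): 0 [-], cum=0
Step 1: p0@(1,1) p1@ESC p2@(1,3) p3@(1,2) p4@(1,2) -> at (4,0): 0 [-], cum=0
Step 2: p0@ESC p1@ESC p2@(1,2) p3@(1,1) p4@(1,1) -> at (4,0): 0 [-], cum=0
Step 3: p0@ESC p1@ESC p2@(1,1) p3@ESC p4@ESC -> at (4,0): 0 [-], cum=0
Step 4: p0@ESC p1@ESC p2@ESC p3@ESC p4@ESC -> at (4,0): 0 [-], cum=0
Total visits = 0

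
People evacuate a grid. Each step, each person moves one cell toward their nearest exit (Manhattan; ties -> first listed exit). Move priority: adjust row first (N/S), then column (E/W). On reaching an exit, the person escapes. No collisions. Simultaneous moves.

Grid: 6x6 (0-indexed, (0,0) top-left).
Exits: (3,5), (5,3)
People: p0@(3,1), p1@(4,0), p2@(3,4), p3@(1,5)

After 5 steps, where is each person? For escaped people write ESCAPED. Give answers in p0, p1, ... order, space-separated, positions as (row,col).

Step 1: p0:(3,1)->(3,2) | p1:(4,0)->(5,0) | p2:(3,4)->(3,5)->EXIT | p3:(1,5)->(2,5)
Step 2: p0:(3,2)->(3,3) | p1:(5,0)->(5,1) | p2:escaped | p3:(2,5)->(3,5)->EXIT
Step 3: p0:(3,3)->(3,4) | p1:(5,1)->(5,2) | p2:escaped | p3:escaped
Step 4: p0:(3,4)->(3,5)->EXIT | p1:(5,2)->(5,3)->EXIT | p2:escaped | p3:escaped

ESCAPED ESCAPED ESCAPED ESCAPED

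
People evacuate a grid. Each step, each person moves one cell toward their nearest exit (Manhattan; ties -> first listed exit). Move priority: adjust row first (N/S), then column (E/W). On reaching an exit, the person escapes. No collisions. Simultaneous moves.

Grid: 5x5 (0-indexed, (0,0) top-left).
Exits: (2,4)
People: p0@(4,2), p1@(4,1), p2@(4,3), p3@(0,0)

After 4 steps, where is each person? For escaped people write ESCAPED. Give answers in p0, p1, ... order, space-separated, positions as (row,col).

Step 1: p0:(4,2)->(3,2) | p1:(4,1)->(3,1) | p2:(4,3)->(3,3) | p3:(0,0)->(1,0)
Step 2: p0:(3,2)->(2,2) | p1:(3,1)->(2,1) | p2:(3,3)->(2,3) | p3:(1,0)->(2,0)
Step 3: p0:(2,2)->(2,3) | p1:(2,1)->(2,2) | p2:(2,3)->(2,4)->EXIT | p3:(2,0)->(2,1)
Step 4: p0:(2,3)->(2,4)->EXIT | p1:(2,2)->(2,3) | p2:escaped | p3:(2,1)->(2,2)

ESCAPED (2,3) ESCAPED (2,2)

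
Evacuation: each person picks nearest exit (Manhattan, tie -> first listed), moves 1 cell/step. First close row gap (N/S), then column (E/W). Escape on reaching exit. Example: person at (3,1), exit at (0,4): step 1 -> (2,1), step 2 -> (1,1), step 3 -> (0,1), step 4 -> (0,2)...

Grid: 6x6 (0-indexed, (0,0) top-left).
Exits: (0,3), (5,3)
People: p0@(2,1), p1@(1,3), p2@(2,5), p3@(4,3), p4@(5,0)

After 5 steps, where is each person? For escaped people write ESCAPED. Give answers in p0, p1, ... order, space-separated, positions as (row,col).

Step 1: p0:(2,1)->(1,1) | p1:(1,3)->(0,3)->EXIT | p2:(2,5)->(1,5) | p3:(4,3)->(5,3)->EXIT | p4:(5,0)->(5,1)
Step 2: p0:(1,1)->(0,1) | p1:escaped | p2:(1,5)->(0,5) | p3:escaped | p4:(5,1)->(5,2)
Step 3: p0:(0,1)->(0,2) | p1:escaped | p2:(0,5)->(0,4) | p3:escaped | p4:(5,2)->(5,3)->EXIT
Step 4: p0:(0,2)->(0,3)->EXIT | p1:escaped | p2:(0,4)->(0,3)->EXIT | p3:escaped | p4:escaped

ESCAPED ESCAPED ESCAPED ESCAPED ESCAPED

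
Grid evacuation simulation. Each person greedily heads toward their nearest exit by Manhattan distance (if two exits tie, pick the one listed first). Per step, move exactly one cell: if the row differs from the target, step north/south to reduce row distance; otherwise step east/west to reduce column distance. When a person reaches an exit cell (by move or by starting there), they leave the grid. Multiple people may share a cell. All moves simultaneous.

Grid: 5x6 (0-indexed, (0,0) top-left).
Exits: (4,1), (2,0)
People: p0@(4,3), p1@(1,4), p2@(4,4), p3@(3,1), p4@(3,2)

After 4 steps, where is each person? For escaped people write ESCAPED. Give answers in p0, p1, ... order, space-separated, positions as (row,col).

Step 1: p0:(4,3)->(4,2) | p1:(1,4)->(2,4) | p2:(4,4)->(4,3) | p3:(3,1)->(4,1)->EXIT | p4:(3,2)->(4,2)
Step 2: p0:(4,2)->(4,1)->EXIT | p1:(2,4)->(2,3) | p2:(4,3)->(4,2) | p3:escaped | p4:(4,2)->(4,1)->EXIT
Step 3: p0:escaped | p1:(2,3)->(2,2) | p2:(4,2)->(4,1)->EXIT | p3:escaped | p4:escaped
Step 4: p0:escaped | p1:(2,2)->(2,1) | p2:escaped | p3:escaped | p4:escaped

ESCAPED (2,1) ESCAPED ESCAPED ESCAPED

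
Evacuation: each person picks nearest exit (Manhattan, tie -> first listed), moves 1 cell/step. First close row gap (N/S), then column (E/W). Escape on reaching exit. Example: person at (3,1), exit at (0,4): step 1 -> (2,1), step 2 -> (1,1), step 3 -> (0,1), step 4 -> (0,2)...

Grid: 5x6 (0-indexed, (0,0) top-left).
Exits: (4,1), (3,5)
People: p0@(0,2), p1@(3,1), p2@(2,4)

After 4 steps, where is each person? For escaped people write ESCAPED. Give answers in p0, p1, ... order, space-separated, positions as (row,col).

Step 1: p0:(0,2)->(1,2) | p1:(3,1)->(4,1)->EXIT | p2:(2,4)->(3,4)
Step 2: p0:(1,2)->(2,2) | p1:escaped | p2:(3,4)->(3,5)->EXIT
Step 3: p0:(2,2)->(3,2) | p1:escaped | p2:escaped
Step 4: p0:(3,2)->(4,2) | p1:escaped | p2:escaped

(4,2) ESCAPED ESCAPED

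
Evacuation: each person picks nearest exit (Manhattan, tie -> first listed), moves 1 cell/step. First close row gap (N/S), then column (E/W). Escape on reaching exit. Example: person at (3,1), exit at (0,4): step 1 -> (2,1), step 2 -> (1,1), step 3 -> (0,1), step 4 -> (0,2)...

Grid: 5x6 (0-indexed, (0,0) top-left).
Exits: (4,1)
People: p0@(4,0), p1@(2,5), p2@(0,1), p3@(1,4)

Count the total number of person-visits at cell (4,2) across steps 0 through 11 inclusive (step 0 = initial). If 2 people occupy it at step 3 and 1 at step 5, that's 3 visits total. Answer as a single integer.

Step 0: p0@(4,0) p1@(2,5) p2@(0,1) p3@(1,4) -> at (4,2): 0 [-], cum=0
Step 1: p0@ESC p1@(3,5) p2@(1,1) p3@(2,4) -> at (4,2): 0 [-], cum=0
Step 2: p0@ESC p1@(4,5) p2@(2,1) p3@(3,4) -> at (4,2): 0 [-], cum=0
Step 3: p0@ESC p1@(4,4) p2@(3,1) p3@(4,4) -> at (4,2): 0 [-], cum=0
Step 4: p0@ESC p1@(4,3) p2@ESC p3@(4,3) -> at (4,2): 0 [-], cum=0
Step 5: p0@ESC p1@(4,2) p2@ESC p3@(4,2) -> at (4,2): 2 [p1,p3], cum=2
Step 6: p0@ESC p1@ESC p2@ESC p3@ESC -> at (4,2): 0 [-], cum=2
Total visits = 2

Answer: 2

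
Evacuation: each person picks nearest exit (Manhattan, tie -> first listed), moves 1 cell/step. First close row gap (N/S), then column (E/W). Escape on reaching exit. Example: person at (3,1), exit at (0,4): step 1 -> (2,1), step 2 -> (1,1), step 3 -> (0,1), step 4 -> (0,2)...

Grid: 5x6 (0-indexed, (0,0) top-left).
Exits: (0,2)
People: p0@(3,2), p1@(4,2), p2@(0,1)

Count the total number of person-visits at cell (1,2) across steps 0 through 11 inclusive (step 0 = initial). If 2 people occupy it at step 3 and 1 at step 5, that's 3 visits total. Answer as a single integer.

Answer: 2

Derivation:
Step 0: p0@(3,2) p1@(4,2) p2@(0,1) -> at (1,2): 0 [-], cum=0
Step 1: p0@(2,2) p1@(3,2) p2@ESC -> at (1,2): 0 [-], cum=0
Step 2: p0@(1,2) p1@(2,2) p2@ESC -> at (1,2): 1 [p0], cum=1
Step 3: p0@ESC p1@(1,2) p2@ESC -> at (1,2): 1 [p1], cum=2
Step 4: p0@ESC p1@ESC p2@ESC -> at (1,2): 0 [-], cum=2
Total visits = 2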